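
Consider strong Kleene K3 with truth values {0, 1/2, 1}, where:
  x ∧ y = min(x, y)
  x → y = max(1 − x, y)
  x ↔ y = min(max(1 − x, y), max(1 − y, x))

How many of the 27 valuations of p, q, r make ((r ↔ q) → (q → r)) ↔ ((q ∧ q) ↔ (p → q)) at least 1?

value 1: 9 assignments (counts)
value 1/2: 15 assignments
value 0: 3 assignments
So 9 of the 27 assignments meet the threshold.

9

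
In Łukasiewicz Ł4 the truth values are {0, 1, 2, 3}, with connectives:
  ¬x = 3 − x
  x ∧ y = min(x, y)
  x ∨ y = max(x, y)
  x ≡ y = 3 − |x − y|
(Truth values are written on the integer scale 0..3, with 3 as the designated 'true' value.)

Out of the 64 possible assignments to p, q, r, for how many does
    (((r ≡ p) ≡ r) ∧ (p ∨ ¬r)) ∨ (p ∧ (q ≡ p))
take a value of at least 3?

value 3: 16 assignments (counts)
value 2: 20 assignments
value 1: 20 assignments
value 0: 8 assignments
So 16 of the 64 assignments meet the threshold.

16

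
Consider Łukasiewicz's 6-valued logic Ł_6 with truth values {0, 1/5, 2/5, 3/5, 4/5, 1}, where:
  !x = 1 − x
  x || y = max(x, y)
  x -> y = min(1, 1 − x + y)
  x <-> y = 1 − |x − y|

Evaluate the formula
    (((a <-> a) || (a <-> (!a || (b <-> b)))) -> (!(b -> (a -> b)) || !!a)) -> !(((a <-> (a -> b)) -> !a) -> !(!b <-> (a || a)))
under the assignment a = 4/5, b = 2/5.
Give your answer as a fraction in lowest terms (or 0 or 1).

2/5

a <-> a = 4/5 <-> 4/5 = 1
!a = !4/5 = 1/5
b <-> b = 2/5 <-> 2/5 = 1
!a || (b <-> b) = 1/5 || 1 = 1
a <-> (!a || (b <-> b)) = 4/5 <-> 1 = 4/5
(a <-> a) || (a <-> (!a || (b <-> b))) = 1 || 4/5 = 1
a -> b = 4/5 -> 2/5 = 3/5
b -> (a -> b) = 2/5 -> 3/5 = 1
!(b -> (a -> b)) = !1 = 0
!a = !4/5 = 1/5
!!a = !1/5 = 4/5
!(b -> (a -> b)) || !!a = 0 || 4/5 = 4/5
((a <-> a) || (a <-> (!a || (b <-> b)))) -> (!(b -> (a -> b)) || !!a) = 1 -> 4/5 = 4/5
a -> b = 4/5 -> 2/5 = 3/5
a <-> (a -> b) = 4/5 <-> 3/5 = 4/5
!a = !4/5 = 1/5
(a <-> (a -> b)) -> !a = 4/5 -> 1/5 = 2/5
!b = !2/5 = 3/5
a || a = 4/5 || 4/5 = 4/5
!b <-> (a || a) = 3/5 <-> 4/5 = 4/5
!(!b <-> (a || a)) = !4/5 = 1/5
((a <-> (a -> b)) -> !a) -> !(!b <-> (a || a)) = 2/5 -> 1/5 = 4/5
!(((a <-> (a -> b)) -> !a) -> !(!b <-> (a || a))) = !4/5 = 1/5
(((a <-> a) || (a <-> (!a || (b <-> b)))) -> (!(b -> (a -> b)) || !!a)) -> !(((a <-> (a -> b)) -> !a) -> !(!b <-> (a || a))) = 4/5 -> 1/5 = 2/5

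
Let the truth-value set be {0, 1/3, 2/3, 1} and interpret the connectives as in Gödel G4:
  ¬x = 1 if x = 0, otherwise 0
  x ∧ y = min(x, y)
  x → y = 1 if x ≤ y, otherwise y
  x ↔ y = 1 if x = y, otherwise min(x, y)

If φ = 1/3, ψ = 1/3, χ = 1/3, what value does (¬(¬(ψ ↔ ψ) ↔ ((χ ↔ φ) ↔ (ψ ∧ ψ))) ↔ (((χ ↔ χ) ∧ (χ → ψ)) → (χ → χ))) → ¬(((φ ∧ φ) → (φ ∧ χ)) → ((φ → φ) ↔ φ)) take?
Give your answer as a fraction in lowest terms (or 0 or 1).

ψ ↔ ψ = 1/3 ↔ 1/3 = 1
¬(ψ ↔ ψ) = ¬1 = 0
χ ↔ φ = 1/3 ↔ 1/3 = 1
ψ ∧ ψ = 1/3 ∧ 1/3 = 1/3
(χ ↔ φ) ↔ (ψ ∧ ψ) = 1 ↔ 1/3 = 1/3
¬(ψ ↔ ψ) ↔ ((χ ↔ φ) ↔ (ψ ∧ ψ)) = 0 ↔ 1/3 = 0
¬(¬(ψ ↔ ψ) ↔ ((χ ↔ φ) ↔ (ψ ∧ ψ))) = ¬0 = 1
χ ↔ χ = 1/3 ↔ 1/3 = 1
χ → ψ = 1/3 → 1/3 = 1
(χ ↔ χ) ∧ (χ → ψ) = 1 ∧ 1 = 1
χ → χ = 1/3 → 1/3 = 1
((χ ↔ χ) ∧ (χ → ψ)) → (χ → χ) = 1 → 1 = 1
¬(¬(ψ ↔ ψ) ↔ ((χ ↔ φ) ↔ (ψ ∧ ψ))) ↔ (((χ ↔ χ) ∧ (χ → ψ)) → (χ → χ)) = 1 ↔ 1 = 1
φ ∧ φ = 1/3 ∧ 1/3 = 1/3
φ ∧ χ = 1/3 ∧ 1/3 = 1/3
(φ ∧ φ) → (φ ∧ χ) = 1/3 → 1/3 = 1
φ → φ = 1/3 → 1/3 = 1
(φ → φ) ↔ φ = 1 ↔ 1/3 = 1/3
((φ ∧ φ) → (φ ∧ χ)) → ((φ → φ) ↔ φ) = 1 → 1/3 = 1/3
¬(((φ ∧ φ) → (φ ∧ χ)) → ((φ → φ) ↔ φ)) = ¬1/3 = 0
(¬(¬(ψ ↔ ψ) ↔ ((χ ↔ φ) ↔ (ψ ∧ ψ))) ↔ (((χ ↔ χ) ∧ (χ → ψ)) → (χ → χ))) → ¬(((φ ∧ φ) → (φ ∧ χ)) → ((φ → φ) ↔ φ)) = 1 → 0 = 0

0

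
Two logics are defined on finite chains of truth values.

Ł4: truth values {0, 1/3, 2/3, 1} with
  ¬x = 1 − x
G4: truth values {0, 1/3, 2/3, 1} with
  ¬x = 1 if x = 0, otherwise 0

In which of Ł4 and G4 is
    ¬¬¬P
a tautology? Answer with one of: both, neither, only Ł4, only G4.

In Ł4: at P = 1/3 the value is 2/3 — not a tautology.
In G4: at P = 1/3 the value is 0 — not a tautology.

neither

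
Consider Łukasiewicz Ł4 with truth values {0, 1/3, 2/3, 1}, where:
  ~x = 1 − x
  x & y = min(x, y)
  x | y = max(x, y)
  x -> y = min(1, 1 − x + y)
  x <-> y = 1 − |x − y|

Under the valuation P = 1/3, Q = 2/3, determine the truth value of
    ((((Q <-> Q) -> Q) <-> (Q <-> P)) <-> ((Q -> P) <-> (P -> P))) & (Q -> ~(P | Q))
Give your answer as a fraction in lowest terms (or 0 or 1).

2/3

Q <-> Q = 2/3 <-> 2/3 = 1
(Q <-> Q) -> Q = 1 -> 2/3 = 2/3
Q <-> P = 2/3 <-> 1/3 = 2/3
((Q <-> Q) -> Q) <-> (Q <-> P) = 2/3 <-> 2/3 = 1
Q -> P = 2/3 -> 1/3 = 2/3
P -> P = 1/3 -> 1/3 = 1
(Q -> P) <-> (P -> P) = 2/3 <-> 1 = 2/3
(((Q <-> Q) -> Q) <-> (Q <-> P)) <-> ((Q -> P) <-> (P -> P)) = 1 <-> 2/3 = 2/3
P | Q = 1/3 | 2/3 = 2/3
~(P | Q) = ~2/3 = 1/3
Q -> ~(P | Q) = 2/3 -> 1/3 = 2/3
((((Q <-> Q) -> Q) <-> (Q <-> P)) <-> ((Q -> P) <-> (P -> P))) & (Q -> ~(P | Q)) = 2/3 & 2/3 = 2/3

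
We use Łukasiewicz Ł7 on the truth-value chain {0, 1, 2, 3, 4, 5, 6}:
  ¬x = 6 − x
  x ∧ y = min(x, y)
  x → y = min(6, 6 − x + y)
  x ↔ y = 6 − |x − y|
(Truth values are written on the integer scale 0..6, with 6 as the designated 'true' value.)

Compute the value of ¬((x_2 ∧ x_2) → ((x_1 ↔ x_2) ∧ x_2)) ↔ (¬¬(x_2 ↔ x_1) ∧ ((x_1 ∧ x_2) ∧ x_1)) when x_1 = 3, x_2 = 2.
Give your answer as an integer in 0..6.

4

x_2 ∧ x_2 = 2 ∧ 2 = 2
x_1 ↔ x_2 = 3 ↔ 2 = 5
(x_1 ↔ x_2) ∧ x_2 = 5 ∧ 2 = 2
(x_2 ∧ x_2) → ((x_1 ↔ x_2) ∧ x_2) = 2 → 2 = 6
¬((x_2 ∧ x_2) → ((x_1 ↔ x_2) ∧ x_2)) = ¬6 = 0
x_2 ↔ x_1 = 2 ↔ 3 = 5
¬(x_2 ↔ x_1) = ¬5 = 1
¬¬(x_2 ↔ x_1) = ¬1 = 5
x_1 ∧ x_2 = 3 ∧ 2 = 2
(x_1 ∧ x_2) ∧ x_1 = 2 ∧ 3 = 2
¬¬(x_2 ↔ x_1) ∧ ((x_1 ∧ x_2) ∧ x_1) = 5 ∧ 2 = 2
¬((x_2 ∧ x_2) → ((x_1 ↔ x_2) ∧ x_2)) ↔ (¬¬(x_2 ↔ x_1) ∧ ((x_1 ∧ x_2) ∧ x_1)) = 0 ↔ 2 = 4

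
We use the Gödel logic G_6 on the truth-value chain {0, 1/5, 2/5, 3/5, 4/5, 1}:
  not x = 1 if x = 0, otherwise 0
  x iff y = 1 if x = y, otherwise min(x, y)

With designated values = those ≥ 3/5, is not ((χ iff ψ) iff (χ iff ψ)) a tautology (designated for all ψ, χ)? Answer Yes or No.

No

Counterexample: take ψ = 0, χ = 0.
χ iff ψ = 0 iff 0 = 1
χ iff ψ = 0 iff 0 = 1
(χ iff ψ) iff (χ iff ψ) = 1 iff 1 = 1
not ((χ iff ψ) iff (χ iff ψ)) = not 1 = 0
This gives 0, which is below 3/5.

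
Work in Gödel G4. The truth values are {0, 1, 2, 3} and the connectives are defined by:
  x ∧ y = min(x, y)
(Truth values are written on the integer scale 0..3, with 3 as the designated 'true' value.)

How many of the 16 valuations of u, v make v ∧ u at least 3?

1

u = 0, v = 0 ↦ 0  <
u = 0, v = 1 ↦ 0  <
u = 0, v = 2 ↦ 0  <
u = 0, v = 3 ↦ 0  <
u = 1, v = 0 ↦ 0  <
u = 1, v = 1 ↦ 1  <
u = 1, v = 2 ↦ 1  <
u = 1, v = 3 ↦ 1  <
u = 2, v = 0 ↦ 0  <
u = 2, v = 1 ↦ 1  <
u = 2, v = 2 ↦ 2  <
u = 2, v = 3 ↦ 2  <
u = 3, v = 0 ↦ 0  <
u = 3, v = 1 ↦ 1  <
u = 3, v = 2 ↦ 2  <
u = 3, v = 3 ↦ 3  ≥
So 1 of the 16 assignments meets the threshold.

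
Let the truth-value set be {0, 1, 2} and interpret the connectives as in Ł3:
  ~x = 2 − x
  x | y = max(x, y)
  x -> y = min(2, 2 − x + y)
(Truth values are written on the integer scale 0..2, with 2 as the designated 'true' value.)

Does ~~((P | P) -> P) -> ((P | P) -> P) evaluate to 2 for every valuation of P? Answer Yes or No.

P = 0 ↦ 2
P = 1 ↦ 2
P = 2 ↦ 2
Every assignment gives a value ≥ 2.

Yes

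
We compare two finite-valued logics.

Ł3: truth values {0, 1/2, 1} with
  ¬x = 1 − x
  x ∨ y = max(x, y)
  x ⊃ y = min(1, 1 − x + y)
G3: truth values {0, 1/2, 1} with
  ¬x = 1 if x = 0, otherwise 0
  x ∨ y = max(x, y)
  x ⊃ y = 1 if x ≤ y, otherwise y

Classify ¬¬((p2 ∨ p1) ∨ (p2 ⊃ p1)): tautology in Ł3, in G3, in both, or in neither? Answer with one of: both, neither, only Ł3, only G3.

only G3

In Ł3: at p1 = 0, p2 = 1/2 the value is 1/2 — not a tautology.
In G3: every assignment gives 1 — tautology.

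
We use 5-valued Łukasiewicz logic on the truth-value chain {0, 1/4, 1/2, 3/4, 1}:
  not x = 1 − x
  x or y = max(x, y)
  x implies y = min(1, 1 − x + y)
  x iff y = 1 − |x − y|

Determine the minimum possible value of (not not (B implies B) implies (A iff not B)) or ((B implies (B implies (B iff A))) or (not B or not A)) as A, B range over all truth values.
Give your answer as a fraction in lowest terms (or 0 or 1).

Take A = 1/2, B = 1:
B implies B = 1 implies 1 = 1
not (B implies B) = not 1 = 0
not not (B implies B) = not 0 = 1
not B = not 1 = 0
A iff not B = 1/2 iff 0 = 1/2
not not (B implies B) implies (A iff not B) = 1 implies 1/2 = 1/2
B iff A = 1 iff 1/2 = 1/2
B implies (B iff A) = 1 implies 1/2 = 1/2
B implies (B implies (B iff A)) = 1 implies 1/2 = 1/2
not B = not 1 = 0
not A = not 1/2 = 1/2
not B or not A = 0 or 1/2 = 1/2
(B implies (B implies (B iff A))) or (not B or not A) = 1/2 or 1/2 = 1/2
(not not (B implies B) implies (A iff not B)) or ((B implies (B implies (B iff A))) or (not B or not A)) = 1/2 or 1/2 = 1/2
No assignment yields a value below 1/2, so this is the minimum.

1/2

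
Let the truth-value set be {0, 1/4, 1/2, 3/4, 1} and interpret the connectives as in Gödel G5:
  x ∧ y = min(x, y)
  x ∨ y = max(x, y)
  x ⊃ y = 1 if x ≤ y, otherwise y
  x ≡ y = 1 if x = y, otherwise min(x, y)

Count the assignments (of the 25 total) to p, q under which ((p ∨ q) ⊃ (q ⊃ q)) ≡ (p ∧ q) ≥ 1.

1

value 1: 1 assignment (counts)
value 3/4: 3 assignments
value 1/2: 5 assignments
value 1/4: 7 assignments
value 0: 9 assignments
So 1 of the 25 assignments meets the threshold.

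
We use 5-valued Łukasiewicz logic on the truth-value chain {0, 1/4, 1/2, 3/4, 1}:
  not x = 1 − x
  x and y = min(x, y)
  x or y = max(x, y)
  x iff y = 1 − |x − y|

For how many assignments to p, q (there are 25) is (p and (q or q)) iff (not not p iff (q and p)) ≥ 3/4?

value 1: 5 assignments (counts)
value 3/4: 5 assignments (counts)
value 1/2: 5 assignments
value 1/4: 5 assignments
value 0: 5 assignments
So 10 of the 25 assignments meet the threshold.

10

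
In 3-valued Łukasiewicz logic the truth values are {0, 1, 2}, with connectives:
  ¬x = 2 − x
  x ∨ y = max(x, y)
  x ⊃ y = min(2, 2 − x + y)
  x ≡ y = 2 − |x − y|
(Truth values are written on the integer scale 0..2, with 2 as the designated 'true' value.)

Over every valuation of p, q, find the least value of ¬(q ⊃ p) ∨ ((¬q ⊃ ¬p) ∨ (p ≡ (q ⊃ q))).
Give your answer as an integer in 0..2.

Take p = 1, q = 0:
q ⊃ p = 0 ⊃ 1 = 2
¬(q ⊃ p) = ¬2 = 0
¬q = ¬0 = 2
¬p = ¬1 = 1
¬q ⊃ ¬p = 2 ⊃ 1 = 1
q ⊃ q = 0 ⊃ 0 = 2
p ≡ (q ⊃ q) = 1 ≡ 2 = 1
(¬q ⊃ ¬p) ∨ (p ≡ (q ⊃ q)) = 1 ∨ 1 = 1
¬(q ⊃ p) ∨ ((¬q ⊃ ¬p) ∨ (p ≡ (q ⊃ q))) = 0 ∨ 1 = 1
No assignment yields a value below 1, so this is the minimum.

1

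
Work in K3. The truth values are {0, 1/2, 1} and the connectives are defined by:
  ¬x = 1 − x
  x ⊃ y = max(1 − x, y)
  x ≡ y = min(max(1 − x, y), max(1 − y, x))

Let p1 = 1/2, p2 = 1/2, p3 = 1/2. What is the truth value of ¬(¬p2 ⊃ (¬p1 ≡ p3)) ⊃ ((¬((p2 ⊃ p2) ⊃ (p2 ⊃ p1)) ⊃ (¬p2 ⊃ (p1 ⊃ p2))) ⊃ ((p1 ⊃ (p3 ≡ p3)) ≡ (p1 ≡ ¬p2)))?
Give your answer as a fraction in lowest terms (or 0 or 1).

¬p2 = ¬1/2 = 1/2
¬p1 = ¬1/2 = 1/2
¬p1 ≡ p3 = 1/2 ≡ 1/2 = 1/2
¬p2 ⊃ (¬p1 ≡ p3) = 1/2 ⊃ 1/2 = 1/2
¬(¬p2 ⊃ (¬p1 ≡ p3)) = ¬1/2 = 1/2
p2 ⊃ p2 = 1/2 ⊃ 1/2 = 1/2
p2 ⊃ p1 = 1/2 ⊃ 1/2 = 1/2
(p2 ⊃ p2) ⊃ (p2 ⊃ p1) = 1/2 ⊃ 1/2 = 1/2
¬((p2 ⊃ p2) ⊃ (p2 ⊃ p1)) = ¬1/2 = 1/2
¬p2 = ¬1/2 = 1/2
p1 ⊃ p2 = 1/2 ⊃ 1/2 = 1/2
¬p2 ⊃ (p1 ⊃ p2) = 1/2 ⊃ 1/2 = 1/2
¬((p2 ⊃ p2) ⊃ (p2 ⊃ p1)) ⊃ (¬p2 ⊃ (p1 ⊃ p2)) = 1/2 ⊃ 1/2 = 1/2
p3 ≡ p3 = 1/2 ≡ 1/2 = 1/2
p1 ⊃ (p3 ≡ p3) = 1/2 ⊃ 1/2 = 1/2
¬p2 = ¬1/2 = 1/2
p1 ≡ ¬p2 = 1/2 ≡ 1/2 = 1/2
(p1 ⊃ (p3 ≡ p3)) ≡ (p1 ≡ ¬p2) = 1/2 ≡ 1/2 = 1/2
(¬((p2 ⊃ p2) ⊃ (p2 ⊃ p1)) ⊃ (¬p2 ⊃ (p1 ⊃ p2))) ⊃ ((p1 ⊃ (p3 ≡ p3)) ≡ (p1 ≡ ¬p2)) = 1/2 ⊃ 1/2 = 1/2
¬(¬p2 ⊃ (¬p1 ≡ p3)) ⊃ ((¬((p2 ⊃ p2) ⊃ (p2 ⊃ p1)) ⊃ (¬p2 ⊃ (p1 ⊃ p2))) ⊃ ((p1 ⊃ (p3 ≡ p3)) ≡ (p1 ≡ ¬p2))) = 1/2 ⊃ 1/2 = 1/2

1/2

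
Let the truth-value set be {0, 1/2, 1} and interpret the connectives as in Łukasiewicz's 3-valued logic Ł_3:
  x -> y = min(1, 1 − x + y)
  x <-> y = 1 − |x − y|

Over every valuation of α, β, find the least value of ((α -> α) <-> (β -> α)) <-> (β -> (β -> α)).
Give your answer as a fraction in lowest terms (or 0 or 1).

1/2

Take α = 0, β = 1/2:
α -> α = 0 -> 0 = 1
β -> α = 1/2 -> 0 = 1/2
(α -> α) <-> (β -> α) = 1 <-> 1/2 = 1/2
β -> α = 1/2 -> 0 = 1/2
β -> (β -> α) = 1/2 -> 1/2 = 1
((α -> α) <-> (β -> α)) <-> (β -> (β -> α)) = 1/2 <-> 1 = 1/2
No assignment yields a value below 1/2, so this is the minimum.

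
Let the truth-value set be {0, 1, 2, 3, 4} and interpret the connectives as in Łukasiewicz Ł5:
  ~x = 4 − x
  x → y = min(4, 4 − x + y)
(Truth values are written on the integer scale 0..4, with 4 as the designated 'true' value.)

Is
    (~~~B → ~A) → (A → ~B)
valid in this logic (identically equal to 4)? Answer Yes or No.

Counterexample: take A = 1, B = 4.
~B = ~4 = 0
~~B = ~0 = 4
~~~B = ~4 = 0
~A = ~1 = 3
~~~B → ~A = 0 → 3 = 4
~B = ~4 = 0
A → ~B = 1 → 0 = 3
(~~~B → ~A) → (A → ~B) = 4 → 3 = 3
This gives 3 ≠ 4.

No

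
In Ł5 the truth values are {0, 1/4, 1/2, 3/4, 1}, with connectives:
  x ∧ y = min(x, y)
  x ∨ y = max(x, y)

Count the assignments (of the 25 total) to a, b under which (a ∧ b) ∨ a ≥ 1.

5

value 1: 5 assignments (counts)
value 3/4: 5 assignments
value 1/2: 5 assignments
value 1/4: 5 assignments
value 0: 5 assignments
So 5 of the 25 assignments meet the threshold.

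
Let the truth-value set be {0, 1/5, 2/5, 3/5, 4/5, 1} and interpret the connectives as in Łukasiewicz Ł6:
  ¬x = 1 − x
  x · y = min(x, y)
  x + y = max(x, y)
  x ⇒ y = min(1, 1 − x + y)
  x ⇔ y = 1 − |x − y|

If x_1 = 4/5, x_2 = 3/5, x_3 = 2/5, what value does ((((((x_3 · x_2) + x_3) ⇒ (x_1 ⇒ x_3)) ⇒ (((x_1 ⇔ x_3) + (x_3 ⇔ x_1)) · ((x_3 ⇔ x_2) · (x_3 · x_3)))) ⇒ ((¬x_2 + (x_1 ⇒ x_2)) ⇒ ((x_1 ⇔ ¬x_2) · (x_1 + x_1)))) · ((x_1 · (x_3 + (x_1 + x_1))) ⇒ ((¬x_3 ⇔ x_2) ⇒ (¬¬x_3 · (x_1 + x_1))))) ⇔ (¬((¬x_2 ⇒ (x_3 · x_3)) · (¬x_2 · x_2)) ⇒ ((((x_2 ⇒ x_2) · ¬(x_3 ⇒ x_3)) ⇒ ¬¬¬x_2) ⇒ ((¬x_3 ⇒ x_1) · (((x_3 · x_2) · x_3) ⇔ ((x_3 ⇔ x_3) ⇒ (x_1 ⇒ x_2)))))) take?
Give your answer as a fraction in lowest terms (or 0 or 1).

3/5

x_3 · x_2 = 2/5 · 3/5 = 2/5
(x_3 · x_2) + x_3 = 2/5 + 2/5 = 2/5
x_1 ⇒ x_3 = 4/5 ⇒ 2/5 = 3/5
((x_3 · x_2) + x_3) ⇒ (x_1 ⇒ x_3) = 2/5 ⇒ 3/5 = 1
x_1 ⇔ x_3 = 4/5 ⇔ 2/5 = 3/5
x_3 ⇔ x_1 = 2/5 ⇔ 4/5 = 3/5
(x_1 ⇔ x_3) + (x_3 ⇔ x_1) = 3/5 + 3/5 = 3/5
x_3 ⇔ x_2 = 2/5 ⇔ 3/5 = 4/5
x_3 · x_3 = 2/5 · 2/5 = 2/5
(x_3 ⇔ x_2) · (x_3 · x_3) = 4/5 · 2/5 = 2/5
((x_1 ⇔ x_3) + (x_3 ⇔ x_1)) · ((x_3 ⇔ x_2) · (x_3 · x_3)) = 3/5 · 2/5 = 2/5
(((x_3 · x_2) + x_3) ⇒ (x_1 ⇒ x_3)) ⇒ (((x_1 ⇔ x_3) + (x_3 ⇔ x_1)) · ((x_3 ⇔ x_2) · (x_3 · x_3))) = 1 ⇒ 2/5 = 2/5
¬x_2 = ¬3/5 = 2/5
x_1 ⇒ x_2 = 4/5 ⇒ 3/5 = 4/5
¬x_2 + (x_1 ⇒ x_2) = 2/5 + 4/5 = 4/5
¬x_2 = ¬3/5 = 2/5
x_1 ⇔ ¬x_2 = 4/5 ⇔ 2/5 = 3/5
x_1 + x_1 = 4/5 + 4/5 = 4/5
(x_1 ⇔ ¬x_2) · (x_1 + x_1) = 3/5 · 4/5 = 3/5
(¬x_2 + (x_1 ⇒ x_2)) ⇒ ((x_1 ⇔ ¬x_2) · (x_1 + x_1)) = 4/5 ⇒ 3/5 = 4/5
((((x_3 · x_2) + x_3) ⇒ (x_1 ⇒ x_3)) ⇒ (((x_1 ⇔ x_3) + (x_3 ⇔ x_1)) · ((x_3 ⇔ x_2) · (x_3 · x_3)))) ⇒ ((¬x_2 + (x_1 ⇒ x_2)) ⇒ ((x_1 ⇔ ¬x_2) · (x_1 + x_1))) = 2/5 ⇒ 4/5 = 1
x_1 + x_1 = 4/5 + 4/5 = 4/5
x_3 + (x_1 + x_1) = 2/5 + 4/5 = 4/5
x_1 · (x_3 + (x_1 + x_1)) = 4/5 · 4/5 = 4/5
¬x_3 = ¬2/5 = 3/5
¬x_3 ⇔ x_2 = 3/5 ⇔ 3/5 = 1
¬x_3 = ¬2/5 = 3/5
¬¬x_3 = ¬3/5 = 2/5
x_1 + x_1 = 4/5 + 4/5 = 4/5
¬¬x_3 · (x_1 + x_1) = 2/5 · 4/5 = 2/5
(¬x_3 ⇔ x_2) ⇒ (¬¬x_3 · (x_1 + x_1)) = 1 ⇒ 2/5 = 2/5
(x_1 · (x_3 + (x_1 + x_1))) ⇒ ((¬x_3 ⇔ x_2) ⇒ (¬¬x_3 · (x_1 + x_1))) = 4/5 ⇒ 2/5 = 3/5
(((((x_3 · x_2) + x_3) ⇒ (x_1 ⇒ x_3)) ⇒ (((x_1 ⇔ x_3) + (x_3 ⇔ x_1)) · ((x_3 ⇔ x_2) · (x_3 · x_3)))) ⇒ ((¬x_2 + (x_1 ⇒ x_2)) ⇒ ((x_1 ⇔ ¬x_2) · (x_1 + x_1)))) · ((x_1 · (x_3 + (x_1 + x_1))) ⇒ ((¬x_3 ⇔ x_2) ⇒ (¬¬x_3 · (x_1 + x_1)))) = 1 · 3/5 = 3/5
¬x_2 = ¬3/5 = 2/5
x_3 · x_3 = 2/5 · 2/5 = 2/5
¬x_2 ⇒ (x_3 · x_3) = 2/5 ⇒ 2/5 = 1
¬x_2 = ¬3/5 = 2/5
¬x_2 · x_2 = 2/5 · 3/5 = 2/5
(¬x_2 ⇒ (x_3 · x_3)) · (¬x_2 · x_2) = 1 · 2/5 = 2/5
¬((¬x_2 ⇒ (x_3 · x_3)) · (¬x_2 · x_2)) = ¬2/5 = 3/5
x_2 ⇒ x_2 = 3/5 ⇒ 3/5 = 1
x_3 ⇒ x_3 = 2/5 ⇒ 2/5 = 1
¬(x_3 ⇒ x_3) = ¬1 = 0
(x_2 ⇒ x_2) · ¬(x_3 ⇒ x_3) = 1 · 0 = 0
¬x_2 = ¬3/5 = 2/5
¬¬x_2 = ¬2/5 = 3/5
¬¬¬x_2 = ¬3/5 = 2/5
((x_2 ⇒ x_2) · ¬(x_3 ⇒ x_3)) ⇒ ¬¬¬x_2 = 0 ⇒ 2/5 = 1
¬x_3 = ¬2/5 = 3/5
¬x_3 ⇒ x_1 = 3/5 ⇒ 4/5 = 1
x_3 · x_2 = 2/5 · 3/5 = 2/5
(x_3 · x_2) · x_3 = 2/5 · 2/5 = 2/5
x_3 ⇔ x_3 = 2/5 ⇔ 2/5 = 1
x_1 ⇒ x_2 = 4/5 ⇒ 3/5 = 4/5
(x_3 ⇔ x_3) ⇒ (x_1 ⇒ x_2) = 1 ⇒ 4/5 = 4/5
((x_3 · x_2) · x_3) ⇔ ((x_3 ⇔ x_3) ⇒ (x_1 ⇒ x_2)) = 2/5 ⇔ 4/5 = 3/5
(¬x_3 ⇒ x_1) · (((x_3 · x_2) · x_3) ⇔ ((x_3 ⇔ x_3) ⇒ (x_1 ⇒ x_2))) = 1 · 3/5 = 3/5
(((x_2 ⇒ x_2) · ¬(x_3 ⇒ x_3)) ⇒ ¬¬¬x_2) ⇒ ((¬x_3 ⇒ x_1) · (((x_3 · x_2) · x_3) ⇔ ((x_3 ⇔ x_3) ⇒ (x_1 ⇒ x_2)))) = 1 ⇒ 3/5 = 3/5
¬((¬x_2 ⇒ (x_3 · x_3)) · (¬x_2 · x_2)) ⇒ ((((x_2 ⇒ x_2) · ¬(x_3 ⇒ x_3)) ⇒ ¬¬¬x_2) ⇒ ((¬x_3 ⇒ x_1) · (((x_3 · x_2) · x_3) ⇔ ((x_3 ⇔ x_3) ⇒ (x_1 ⇒ x_2))))) = 3/5 ⇒ 3/5 = 1
((((((x_3 · x_2) + x_3) ⇒ (x_1 ⇒ x_3)) ⇒ (((x_1 ⇔ x_3) + (x_3 ⇔ x_1)) · ((x_3 ⇔ x_2) · (x_3 · x_3)))) ⇒ ((¬x_2 + (x_1 ⇒ x_2)) ⇒ ((x_1 ⇔ ¬x_2) · (x_1 + x_1)))) · ((x_1 · (x_3 + (x_1 + x_1))) ⇒ ((¬x_3 ⇔ x_2) ⇒ (¬¬x_3 · (x_1 + x_1))))) ⇔ (¬((¬x_2 ⇒ (x_3 · x_3)) · (¬x_2 · x_2)) ⇒ ((((x_2 ⇒ x_2) · ¬(x_3 ⇒ x_3)) ⇒ ¬¬¬x_2) ⇒ ((¬x_3 ⇒ x_1) · (((x_3 · x_2) · x_3) ⇔ ((x_3 ⇔ x_3) ⇒ (x_1 ⇒ x_2)))))) = 3/5 ⇔ 1 = 3/5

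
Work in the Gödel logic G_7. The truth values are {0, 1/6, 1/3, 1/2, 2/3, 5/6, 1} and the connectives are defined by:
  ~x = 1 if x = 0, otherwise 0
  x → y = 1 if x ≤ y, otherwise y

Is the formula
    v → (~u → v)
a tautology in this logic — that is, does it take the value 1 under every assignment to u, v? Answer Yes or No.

At u = 0, v = 1/6, for instance:
~u = ~0 = 1
~u → v = 1 → 1/6 = 1/6
v → (~u → v) = 1/6 → 1/6 = 1
and checking the remaining 48 assignments likewise gives ≥ 1 in every case.

Yes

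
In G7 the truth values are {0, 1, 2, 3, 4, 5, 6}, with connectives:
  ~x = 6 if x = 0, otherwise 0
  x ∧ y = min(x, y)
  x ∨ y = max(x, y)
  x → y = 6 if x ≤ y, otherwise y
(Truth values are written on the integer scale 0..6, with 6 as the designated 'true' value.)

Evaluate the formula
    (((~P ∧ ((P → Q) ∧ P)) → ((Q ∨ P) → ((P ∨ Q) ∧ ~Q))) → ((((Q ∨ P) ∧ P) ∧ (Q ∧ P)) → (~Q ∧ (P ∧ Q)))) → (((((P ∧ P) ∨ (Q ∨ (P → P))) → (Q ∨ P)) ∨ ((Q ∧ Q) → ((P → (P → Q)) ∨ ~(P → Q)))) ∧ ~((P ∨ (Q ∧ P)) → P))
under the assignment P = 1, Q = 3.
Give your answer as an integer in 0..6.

6

~P = ~1 = 0
P → Q = 1 → 3 = 6
(P → Q) ∧ P = 6 ∧ 1 = 1
~P ∧ ((P → Q) ∧ P) = 0 ∧ 1 = 0
Q ∨ P = 3 ∨ 1 = 3
P ∨ Q = 1 ∨ 3 = 3
~Q = ~3 = 0
(P ∨ Q) ∧ ~Q = 3 ∧ 0 = 0
(Q ∨ P) → ((P ∨ Q) ∧ ~Q) = 3 → 0 = 0
(~P ∧ ((P → Q) ∧ P)) → ((Q ∨ P) → ((P ∨ Q) ∧ ~Q)) = 0 → 0 = 6
Q ∨ P = 3 ∨ 1 = 3
(Q ∨ P) ∧ P = 3 ∧ 1 = 1
Q ∧ P = 3 ∧ 1 = 1
((Q ∨ P) ∧ P) ∧ (Q ∧ P) = 1 ∧ 1 = 1
~Q = ~3 = 0
P ∧ Q = 1 ∧ 3 = 1
~Q ∧ (P ∧ Q) = 0 ∧ 1 = 0
(((Q ∨ P) ∧ P) ∧ (Q ∧ P)) → (~Q ∧ (P ∧ Q)) = 1 → 0 = 0
((~P ∧ ((P → Q) ∧ P)) → ((Q ∨ P) → ((P ∨ Q) ∧ ~Q))) → ((((Q ∨ P) ∧ P) ∧ (Q ∧ P)) → (~Q ∧ (P ∧ Q))) = 6 → 0 = 0
P ∧ P = 1 ∧ 1 = 1
P → P = 1 → 1 = 6
Q ∨ (P → P) = 3 ∨ 6 = 6
(P ∧ P) ∨ (Q ∨ (P → P)) = 1 ∨ 6 = 6
Q ∨ P = 3 ∨ 1 = 3
((P ∧ P) ∨ (Q ∨ (P → P))) → (Q ∨ P) = 6 → 3 = 3
Q ∧ Q = 3 ∧ 3 = 3
P → Q = 1 → 3 = 6
P → (P → Q) = 1 → 6 = 6
P → Q = 1 → 3 = 6
~(P → Q) = ~6 = 0
(P → (P → Q)) ∨ ~(P → Q) = 6 ∨ 0 = 6
(Q ∧ Q) → ((P → (P → Q)) ∨ ~(P → Q)) = 3 → 6 = 6
(((P ∧ P) ∨ (Q ∨ (P → P))) → (Q ∨ P)) ∨ ((Q ∧ Q) → ((P → (P → Q)) ∨ ~(P → Q))) = 3 ∨ 6 = 6
Q ∧ P = 3 ∧ 1 = 1
P ∨ (Q ∧ P) = 1 ∨ 1 = 1
(P ∨ (Q ∧ P)) → P = 1 → 1 = 6
~((P ∨ (Q ∧ P)) → P) = ~6 = 0
((((P ∧ P) ∨ (Q ∨ (P → P))) → (Q ∨ P)) ∨ ((Q ∧ Q) → ((P → (P → Q)) ∨ ~(P → Q)))) ∧ ~((P ∨ (Q ∧ P)) → P) = 6 ∧ 0 = 0
(((~P ∧ ((P → Q) ∧ P)) → ((Q ∨ P) → ((P ∨ Q) ∧ ~Q))) → ((((Q ∨ P) ∧ P) ∧ (Q ∧ P)) → (~Q ∧ (P ∧ Q)))) → (((((P ∧ P) ∨ (Q ∨ (P → P))) → (Q ∨ P)) ∨ ((Q ∧ Q) → ((P → (P → Q)) ∨ ~(P → Q)))) ∧ ~((P ∨ (Q ∧ P)) → P)) = 0 → 0 = 6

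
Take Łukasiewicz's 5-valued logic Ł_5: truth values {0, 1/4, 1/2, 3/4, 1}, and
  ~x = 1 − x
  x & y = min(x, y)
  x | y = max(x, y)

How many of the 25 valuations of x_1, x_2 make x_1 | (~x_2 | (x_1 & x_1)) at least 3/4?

value 1: 9 assignments (counts)
value 3/4: 7 assignments (counts)
value 1/2: 5 assignments
value 1/4: 3 assignments
value 0: 1 assignment
So 16 of the 25 assignments meet the threshold.

16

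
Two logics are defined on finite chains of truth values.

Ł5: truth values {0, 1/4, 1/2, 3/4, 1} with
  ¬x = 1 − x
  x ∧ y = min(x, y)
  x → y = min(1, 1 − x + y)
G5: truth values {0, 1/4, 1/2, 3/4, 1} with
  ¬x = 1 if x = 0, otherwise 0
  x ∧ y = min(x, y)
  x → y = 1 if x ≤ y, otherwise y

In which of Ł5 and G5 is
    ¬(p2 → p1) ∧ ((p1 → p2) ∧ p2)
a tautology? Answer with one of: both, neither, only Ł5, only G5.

In Ł5: at p1 = 0, p2 = 0 the value is 0 — not a tautology.
In G5: at p1 = 0, p2 = 0 the value is 0 — not a tautology.

neither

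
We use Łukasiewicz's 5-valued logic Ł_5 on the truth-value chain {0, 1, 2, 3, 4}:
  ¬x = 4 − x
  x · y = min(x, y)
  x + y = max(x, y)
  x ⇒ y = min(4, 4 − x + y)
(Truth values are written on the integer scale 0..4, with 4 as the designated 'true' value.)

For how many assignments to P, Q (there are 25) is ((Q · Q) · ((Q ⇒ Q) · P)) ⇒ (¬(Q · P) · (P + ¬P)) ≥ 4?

value 4: 21 assignments (counts)
value 2: 3 assignments
value 0: 1 assignment
So 21 of the 25 assignments meet the threshold.

21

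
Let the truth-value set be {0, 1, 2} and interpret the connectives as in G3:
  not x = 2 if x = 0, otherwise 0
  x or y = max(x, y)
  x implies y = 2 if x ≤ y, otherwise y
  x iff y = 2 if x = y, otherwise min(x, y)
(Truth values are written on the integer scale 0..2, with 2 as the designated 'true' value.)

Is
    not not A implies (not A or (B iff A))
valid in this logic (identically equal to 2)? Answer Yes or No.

Counterexample: take A = 1, B = 0.
not A = not 1 = 0
not not A = not 0 = 2
not A = not 1 = 0
B iff A = 0 iff 1 = 0
not A or (B iff A) = 0 or 0 = 0
not not A implies (not A or (B iff A)) = 2 implies 0 = 0
This gives 0 ≠ 2.

No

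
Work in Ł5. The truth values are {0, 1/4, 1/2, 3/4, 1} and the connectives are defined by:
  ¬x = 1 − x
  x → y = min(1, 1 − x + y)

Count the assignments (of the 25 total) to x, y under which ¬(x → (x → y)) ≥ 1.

1

value 1: 1 assignment (counts)
value 3/4: 1 assignment
value 1/2: 2 assignments
value 1/4: 2 assignments
value 0: 19 assignments
So 1 of the 25 assignments meets the threshold.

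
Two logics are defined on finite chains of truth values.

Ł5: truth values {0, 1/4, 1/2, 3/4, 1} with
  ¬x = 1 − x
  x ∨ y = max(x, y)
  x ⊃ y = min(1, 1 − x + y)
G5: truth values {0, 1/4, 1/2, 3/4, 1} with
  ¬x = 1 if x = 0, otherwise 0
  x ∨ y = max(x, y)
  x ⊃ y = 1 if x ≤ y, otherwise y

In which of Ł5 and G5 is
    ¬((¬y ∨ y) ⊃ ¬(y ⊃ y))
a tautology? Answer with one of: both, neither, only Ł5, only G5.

only G5

In Ł5: at y = 1/4 the value is 3/4 — not a tautology.
In G5: every assignment gives 1 — tautology.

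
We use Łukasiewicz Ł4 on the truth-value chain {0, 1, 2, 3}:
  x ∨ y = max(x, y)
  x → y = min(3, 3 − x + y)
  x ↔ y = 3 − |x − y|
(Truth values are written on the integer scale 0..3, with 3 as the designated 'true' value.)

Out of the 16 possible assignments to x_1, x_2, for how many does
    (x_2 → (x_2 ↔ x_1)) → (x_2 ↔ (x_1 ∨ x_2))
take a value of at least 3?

x_1 = 0, x_2 = 0 ↦ 3  ≥
x_1 = 0, x_2 = 1 ↦ 3  ≥
x_1 = 0, x_2 = 2 ↦ 3  ≥
x_1 = 0, x_2 = 3 ↦ 3  ≥
x_1 = 1, x_2 = 0 ↦ 2  <
x_1 = 1, x_2 = 1 ↦ 3  ≥
x_1 = 1, x_2 = 2 ↦ 3  ≥
x_1 = 1, x_2 = 3 ↦ 3  ≥
x_1 = 2, x_2 = 0 ↦ 1  <
x_1 = 2, x_2 = 1 ↦ 2  <
x_1 = 2, x_2 = 2 ↦ 3  ≥
x_1 = 2, x_2 = 3 ↦ 3  ≥
x_1 = 3, x_2 = 0 ↦ 0  <
x_1 = 3, x_2 = 1 ↦ 1  <
x_1 = 3, x_2 = 2 ↦ 2  <
x_1 = 3, x_2 = 3 ↦ 3  ≥
So 10 of the 16 assignments meet the threshold.

10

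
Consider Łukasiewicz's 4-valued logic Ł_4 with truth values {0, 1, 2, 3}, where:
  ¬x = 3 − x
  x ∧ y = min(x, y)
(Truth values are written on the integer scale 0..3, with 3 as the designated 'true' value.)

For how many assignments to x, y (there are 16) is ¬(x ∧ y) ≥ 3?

7

x = 0, y = 0 ↦ 3  ≥
x = 0, y = 1 ↦ 3  ≥
x = 0, y = 2 ↦ 3  ≥
x = 0, y = 3 ↦ 3  ≥
x = 1, y = 0 ↦ 3  ≥
x = 1, y = 1 ↦ 2  <
x = 1, y = 2 ↦ 2  <
x = 1, y = 3 ↦ 2  <
x = 2, y = 0 ↦ 3  ≥
x = 2, y = 1 ↦ 2  <
x = 2, y = 2 ↦ 1  <
x = 2, y = 3 ↦ 1  <
x = 3, y = 0 ↦ 3  ≥
x = 3, y = 1 ↦ 2  <
x = 3, y = 2 ↦ 1  <
x = 3, y = 3 ↦ 0  <
So 7 of the 16 assignments meet the threshold.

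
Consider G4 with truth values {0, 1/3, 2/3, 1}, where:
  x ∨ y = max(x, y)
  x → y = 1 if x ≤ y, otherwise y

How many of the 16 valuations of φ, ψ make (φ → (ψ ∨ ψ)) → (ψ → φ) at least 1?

10

φ = 0, ψ = 0 ↦ 1  ≥
φ = 0, ψ = 1/3 ↦ 0  <
φ = 0, ψ = 2/3 ↦ 0  <
φ = 0, ψ = 1 ↦ 0  <
φ = 1/3, ψ = 0 ↦ 1  ≥
φ = 1/3, ψ = 1/3 ↦ 1  ≥
φ = 1/3, ψ = 2/3 ↦ 1/3  <
φ = 1/3, ψ = 1 ↦ 1/3  <
φ = 2/3, ψ = 0 ↦ 1  ≥
φ = 2/3, ψ = 1/3 ↦ 1  ≥
φ = 2/3, ψ = 2/3 ↦ 1  ≥
φ = 2/3, ψ = 1 ↦ 2/3  <
φ = 1, ψ = 0 ↦ 1  ≥
φ = 1, ψ = 1/3 ↦ 1  ≥
φ = 1, ψ = 2/3 ↦ 1  ≥
φ = 1, ψ = 1 ↦ 1  ≥
So 10 of the 16 assignments meet the threshold.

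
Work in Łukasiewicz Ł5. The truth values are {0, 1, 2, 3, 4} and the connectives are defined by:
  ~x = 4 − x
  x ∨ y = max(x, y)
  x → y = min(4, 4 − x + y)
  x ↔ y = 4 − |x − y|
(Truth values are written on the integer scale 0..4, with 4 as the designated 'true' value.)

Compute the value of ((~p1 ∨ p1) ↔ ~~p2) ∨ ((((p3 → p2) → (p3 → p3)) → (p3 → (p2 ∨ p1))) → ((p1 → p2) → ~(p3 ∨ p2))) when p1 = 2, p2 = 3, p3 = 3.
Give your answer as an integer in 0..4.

~p1 = ~2 = 2
~p1 ∨ p1 = 2 ∨ 2 = 2
~p2 = ~3 = 1
~~p2 = ~1 = 3
(~p1 ∨ p1) ↔ ~~p2 = 2 ↔ 3 = 3
p3 → p2 = 3 → 3 = 4
p3 → p3 = 3 → 3 = 4
(p3 → p2) → (p3 → p3) = 4 → 4 = 4
p2 ∨ p1 = 3 ∨ 2 = 3
p3 → (p2 ∨ p1) = 3 → 3 = 4
((p3 → p2) → (p3 → p3)) → (p3 → (p2 ∨ p1)) = 4 → 4 = 4
p1 → p2 = 2 → 3 = 4
p3 ∨ p2 = 3 ∨ 3 = 3
~(p3 ∨ p2) = ~3 = 1
(p1 → p2) → ~(p3 ∨ p2) = 4 → 1 = 1
(((p3 → p2) → (p3 → p3)) → (p3 → (p2 ∨ p1))) → ((p1 → p2) → ~(p3 ∨ p2)) = 4 → 1 = 1
((~p1 ∨ p1) ↔ ~~p2) ∨ ((((p3 → p2) → (p3 → p3)) → (p3 → (p2 ∨ p1))) → ((p1 → p2) → ~(p3 ∨ p2))) = 3 ∨ 1 = 3

3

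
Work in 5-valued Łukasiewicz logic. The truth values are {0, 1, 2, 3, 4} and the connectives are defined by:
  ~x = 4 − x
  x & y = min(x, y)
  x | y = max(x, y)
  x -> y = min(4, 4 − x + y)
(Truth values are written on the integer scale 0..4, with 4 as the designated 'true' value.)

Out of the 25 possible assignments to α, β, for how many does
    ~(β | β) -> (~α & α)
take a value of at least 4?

value 4: 9 assignments (counts)
value 3: 5 assignments
value 2: 5 assignments
value 1: 4 assignments
value 0: 2 assignments
So 9 of the 25 assignments meet the threshold.

9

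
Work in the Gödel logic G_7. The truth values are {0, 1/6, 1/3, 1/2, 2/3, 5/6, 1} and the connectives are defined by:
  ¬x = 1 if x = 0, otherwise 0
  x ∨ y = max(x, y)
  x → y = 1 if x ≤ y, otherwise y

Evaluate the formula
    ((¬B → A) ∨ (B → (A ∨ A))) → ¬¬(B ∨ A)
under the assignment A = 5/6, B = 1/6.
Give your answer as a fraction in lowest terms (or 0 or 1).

¬B = ¬1/6 = 0
¬B → A = 0 → 5/6 = 1
A ∨ A = 5/6 ∨ 5/6 = 5/6
B → (A ∨ A) = 1/6 → 5/6 = 1
(¬B → A) ∨ (B → (A ∨ A)) = 1 ∨ 1 = 1
B ∨ A = 1/6 ∨ 5/6 = 5/6
¬(B ∨ A) = ¬5/6 = 0
¬¬(B ∨ A) = ¬0 = 1
((¬B → A) ∨ (B → (A ∨ A))) → ¬¬(B ∨ A) = 1 → 1 = 1

1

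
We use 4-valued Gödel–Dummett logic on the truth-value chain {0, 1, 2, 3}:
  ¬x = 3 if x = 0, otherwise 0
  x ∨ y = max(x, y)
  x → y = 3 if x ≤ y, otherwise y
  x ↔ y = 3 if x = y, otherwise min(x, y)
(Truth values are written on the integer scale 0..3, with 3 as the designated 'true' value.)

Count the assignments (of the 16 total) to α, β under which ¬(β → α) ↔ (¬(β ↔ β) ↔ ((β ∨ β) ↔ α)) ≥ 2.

13

α = 0, β = 0 ↦ 3  ≥
α = 0, β = 1 ↦ 3  ≥
α = 0, β = 2 ↦ 3  ≥
α = 0, β = 3 ↦ 3  ≥
α = 1, β = 0 ↦ 0  <
α = 1, β = 1 ↦ 3  ≥
α = 1, β = 2 ↦ 3  ≥
α = 1, β = 3 ↦ 3  ≥
α = 2, β = 0 ↦ 0  <
α = 2, β = 1 ↦ 3  ≥
α = 2, β = 2 ↦ 3  ≥
α = 2, β = 3 ↦ 3  ≥
α = 3, β = 0 ↦ 0  <
α = 3, β = 1 ↦ 3  ≥
α = 3, β = 2 ↦ 3  ≥
α = 3, β = 3 ↦ 3  ≥
So 13 of the 16 assignments meet the threshold.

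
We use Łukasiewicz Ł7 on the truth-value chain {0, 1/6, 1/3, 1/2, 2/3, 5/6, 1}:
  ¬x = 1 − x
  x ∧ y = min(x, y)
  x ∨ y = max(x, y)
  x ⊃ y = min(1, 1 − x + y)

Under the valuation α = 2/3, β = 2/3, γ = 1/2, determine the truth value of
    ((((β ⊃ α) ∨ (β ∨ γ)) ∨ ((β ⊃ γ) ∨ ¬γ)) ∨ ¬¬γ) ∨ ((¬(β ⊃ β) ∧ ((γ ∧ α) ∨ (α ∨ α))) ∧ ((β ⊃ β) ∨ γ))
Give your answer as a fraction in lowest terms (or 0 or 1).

β ⊃ α = 2/3 ⊃ 2/3 = 1
β ∨ γ = 2/3 ∨ 1/2 = 2/3
(β ⊃ α) ∨ (β ∨ γ) = 1 ∨ 2/3 = 1
β ⊃ γ = 2/3 ⊃ 1/2 = 5/6
¬γ = ¬1/2 = 1/2
(β ⊃ γ) ∨ ¬γ = 5/6 ∨ 1/2 = 5/6
((β ⊃ α) ∨ (β ∨ γ)) ∨ ((β ⊃ γ) ∨ ¬γ) = 1 ∨ 5/6 = 1
¬γ = ¬1/2 = 1/2
¬¬γ = ¬1/2 = 1/2
(((β ⊃ α) ∨ (β ∨ γ)) ∨ ((β ⊃ γ) ∨ ¬γ)) ∨ ¬¬γ = 1 ∨ 1/2 = 1
β ⊃ β = 2/3 ⊃ 2/3 = 1
¬(β ⊃ β) = ¬1 = 0
γ ∧ α = 1/2 ∧ 2/3 = 1/2
α ∨ α = 2/3 ∨ 2/3 = 2/3
(γ ∧ α) ∨ (α ∨ α) = 1/2 ∨ 2/3 = 2/3
¬(β ⊃ β) ∧ ((γ ∧ α) ∨ (α ∨ α)) = 0 ∧ 2/3 = 0
β ⊃ β = 2/3 ⊃ 2/3 = 1
(β ⊃ β) ∨ γ = 1 ∨ 1/2 = 1
(¬(β ⊃ β) ∧ ((γ ∧ α) ∨ (α ∨ α))) ∧ ((β ⊃ β) ∨ γ) = 0 ∧ 1 = 0
((((β ⊃ α) ∨ (β ∨ γ)) ∨ ((β ⊃ γ) ∨ ¬γ)) ∨ ¬¬γ) ∨ ((¬(β ⊃ β) ∧ ((γ ∧ α) ∨ (α ∨ α))) ∧ ((β ⊃ β) ∨ γ)) = 1 ∨ 0 = 1

1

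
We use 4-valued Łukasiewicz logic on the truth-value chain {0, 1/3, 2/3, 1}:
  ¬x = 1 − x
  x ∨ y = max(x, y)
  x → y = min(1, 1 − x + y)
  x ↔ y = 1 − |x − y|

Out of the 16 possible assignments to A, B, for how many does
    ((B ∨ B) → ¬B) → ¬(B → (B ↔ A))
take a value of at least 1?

4

A = 0, B = 0 ↦ 0  <
A = 0, B = 1/3 ↦ 0  <
A = 0, B = 2/3 ↦ 2/3  <
A = 0, B = 1 ↦ 1  ≥
A = 1/3, B = 0 ↦ 0  <
A = 1/3, B = 1/3 ↦ 0  <
A = 1/3, B = 2/3 ↦ 1/3  <
A = 1/3, B = 1 ↦ 1  ≥
A = 2/3, B = 0 ↦ 0  <
A = 2/3, B = 1/3 ↦ 0  <
A = 2/3, B = 2/3 ↦ 1/3  <
A = 2/3, B = 1 ↦ 1  ≥
A = 1, B = 0 ↦ 0  <
A = 1, B = 1/3 ↦ 0  <
A = 1, B = 2/3 ↦ 1/3  <
A = 1, B = 1 ↦ 1  ≥
So 4 of the 16 assignments meet the threshold.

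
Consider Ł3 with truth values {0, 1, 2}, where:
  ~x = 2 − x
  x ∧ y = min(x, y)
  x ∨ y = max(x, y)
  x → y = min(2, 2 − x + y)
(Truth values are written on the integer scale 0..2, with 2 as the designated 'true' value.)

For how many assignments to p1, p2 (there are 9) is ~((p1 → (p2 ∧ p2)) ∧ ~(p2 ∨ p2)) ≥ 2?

4

p1 = 0, p2 = 0 ↦ 0  <
p1 = 0, p2 = 1 ↦ 1  <
p1 = 0, p2 = 2 ↦ 2  ≥
p1 = 1, p2 = 0 ↦ 1  <
p1 = 1, p2 = 1 ↦ 1  <
p1 = 1, p2 = 2 ↦ 2  ≥
p1 = 2, p2 = 0 ↦ 2  ≥
p1 = 2, p2 = 1 ↦ 1  <
p1 = 2, p2 = 2 ↦ 2  ≥
So 4 of the 9 assignments meet the threshold.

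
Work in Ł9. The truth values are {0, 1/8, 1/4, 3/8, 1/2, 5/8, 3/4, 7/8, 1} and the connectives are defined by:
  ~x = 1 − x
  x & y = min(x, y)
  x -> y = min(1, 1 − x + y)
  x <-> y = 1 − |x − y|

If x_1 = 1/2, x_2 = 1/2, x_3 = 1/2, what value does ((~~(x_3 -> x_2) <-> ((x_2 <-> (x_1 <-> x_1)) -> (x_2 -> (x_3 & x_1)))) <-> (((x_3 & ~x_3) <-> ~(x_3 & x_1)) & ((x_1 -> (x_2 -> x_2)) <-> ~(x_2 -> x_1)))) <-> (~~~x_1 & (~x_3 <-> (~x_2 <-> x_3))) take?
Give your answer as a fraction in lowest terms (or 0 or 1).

x_3 -> x_2 = 1/2 -> 1/2 = 1
~(x_3 -> x_2) = ~1 = 0
~~(x_3 -> x_2) = ~0 = 1
x_1 <-> x_1 = 1/2 <-> 1/2 = 1
x_2 <-> (x_1 <-> x_1) = 1/2 <-> 1 = 1/2
x_3 & x_1 = 1/2 & 1/2 = 1/2
x_2 -> (x_3 & x_1) = 1/2 -> 1/2 = 1
(x_2 <-> (x_1 <-> x_1)) -> (x_2 -> (x_3 & x_1)) = 1/2 -> 1 = 1
~~(x_3 -> x_2) <-> ((x_2 <-> (x_1 <-> x_1)) -> (x_2 -> (x_3 & x_1))) = 1 <-> 1 = 1
~x_3 = ~1/2 = 1/2
x_3 & ~x_3 = 1/2 & 1/2 = 1/2
x_3 & x_1 = 1/2 & 1/2 = 1/2
~(x_3 & x_1) = ~1/2 = 1/2
(x_3 & ~x_3) <-> ~(x_3 & x_1) = 1/2 <-> 1/2 = 1
x_2 -> x_2 = 1/2 -> 1/2 = 1
x_1 -> (x_2 -> x_2) = 1/2 -> 1 = 1
x_2 -> x_1 = 1/2 -> 1/2 = 1
~(x_2 -> x_1) = ~1 = 0
(x_1 -> (x_2 -> x_2)) <-> ~(x_2 -> x_1) = 1 <-> 0 = 0
((x_3 & ~x_3) <-> ~(x_3 & x_1)) & ((x_1 -> (x_2 -> x_2)) <-> ~(x_2 -> x_1)) = 1 & 0 = 0
(~~(x_3 -> x_2) <-> ((x_2 <-> (x_1 <-> x_1)) -> (x_2 -> (x_3 & x_1)))) <-> (((x_3 & ~x_3) <-> ~(x_3 & x_1)) & ((x_1 -> (x_2 -> x_2)) <-> ~(x_2 -> x_1))) = 1 <-> 0 = 0
~x_1 = ~1/2 = 1/2
~~x_1 = ~1/2 = 1/2
~~~x_1 = ~1/2 = 1/2
~x_3 = ~1/2 = 1/2
~x_2 = ~1/2 = 1/2
~x_2 <-> x_3 = 1/2 <-> 1/2 = 1
~x_3 <-> (~x_2 <-> x_3) = 1/2 <-> 1 = 1/2
~~~x_1 & (~x_3 <-> (~x_2 <-> x_3)) = 1/2 & 1/2 = 1/2
((~~(x_3 -> x_2) <-> ((x_2 <-> (x_1 <-> x_1)) -> (x_2 -> (x_3 & x_1)))) <-> (((x_3 & ~x_3) <-> ~(x_3 & x_1)) & ((x_1 -> (x_2 -> x_2)) <-> ~(x_2 -> x_1)))) <-> (~~~x_1 & (~x_3 <-> (~x_2 <-> x_3))) = 0 <-> 1/2 = 1/2

1/2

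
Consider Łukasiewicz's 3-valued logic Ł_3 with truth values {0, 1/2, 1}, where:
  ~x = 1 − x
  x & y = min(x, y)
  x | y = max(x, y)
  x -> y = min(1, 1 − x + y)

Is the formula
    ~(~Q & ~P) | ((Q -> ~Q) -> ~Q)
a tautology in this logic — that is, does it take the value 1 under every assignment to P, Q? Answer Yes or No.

No

Counterexample: take P = 0, Q = 1/2.
~Q = ~1/2 = 1/2
~P = ~0 = 1
~Q & ~P = 1/2 & 1 = 1/2
~(~Q & ~P) = ~1/2 = 1/2
~Q = ~1/2 = 1/2
Q -> ~Q = 1/2 -> 1/2 = 1
~Q = ~1/2 = 1/2
(Q -> ~Q) -> ~Q = 1 -> 1/2 = 1/2
~(~Q & ~P) | ((Q -> ~Q) -> ~Q) = 1/2 | 1/2 = 1/2
This gives 1/2 ≠ 1.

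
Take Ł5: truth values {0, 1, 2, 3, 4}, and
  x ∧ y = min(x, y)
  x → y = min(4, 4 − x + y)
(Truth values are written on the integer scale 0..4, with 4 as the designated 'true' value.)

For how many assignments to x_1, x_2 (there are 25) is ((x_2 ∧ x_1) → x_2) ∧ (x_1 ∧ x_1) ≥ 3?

value 4: 5 assignments (counts)
value 3: 5 assignments (counts)
value 2: 5 assignments
value 1: 5 assignments
value 0: 5 assignments
So 10 of the 25 assignments meet the threshold.

10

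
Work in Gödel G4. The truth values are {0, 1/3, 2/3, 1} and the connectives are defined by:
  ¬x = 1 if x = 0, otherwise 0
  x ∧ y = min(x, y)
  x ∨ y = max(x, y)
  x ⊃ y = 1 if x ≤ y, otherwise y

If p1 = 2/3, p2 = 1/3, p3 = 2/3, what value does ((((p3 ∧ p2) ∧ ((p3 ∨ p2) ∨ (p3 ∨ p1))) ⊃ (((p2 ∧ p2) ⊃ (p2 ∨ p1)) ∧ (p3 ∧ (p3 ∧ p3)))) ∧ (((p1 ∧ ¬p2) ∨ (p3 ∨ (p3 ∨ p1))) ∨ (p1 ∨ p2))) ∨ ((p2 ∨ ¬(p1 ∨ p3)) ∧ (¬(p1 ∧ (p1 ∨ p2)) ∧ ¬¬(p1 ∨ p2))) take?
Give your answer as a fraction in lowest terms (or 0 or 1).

2/3

p3 ∧ p2 = 2/3 ∧ 1/3 = 1/3
p3 ∨ p2 = 2/3 ∨ 1/3 = 2/3
p3 ∨ p1 = 2/3 ∨ 2/3 = 2/3
(p3 ∨ p2) ∨ (p3 ∨ p1) = 2/3 ∨ 2/3 = 2/3
(p3 ∧ p2) ∧ ((p3 ∨ p2) ∨ (p3 ∨ p1)) = 1/3 ∧ 2/3 = 1/3
p2 ∧ p2 = 1/3 ∧ 1/3 = 1/3
p2 ∨ p1 = 1/3 ∨ 2/3 = 2/3
(p2 ∧ p2) ⊃ (p2 ∨ p1) = 1/3 ⊃ 2/3 = 1
p3 ∧ p3 = 2/3 ∧ 2/3 = 2/3
p3 ∧ (p3 ∧ p3) = 2/3 ∧ 2/3 = 2/3
((p2 ∧ p2) ⊃ (p2 ∨ p1)) ∧ (p3 ∧ (p3 ∧ p3)) = 1 ∧ 2/3 = 2/3
((p3 ∧ p2) ∧ ((p3 ∨ p2) ∨ (p3 ∨ p1))) ⊃ (((p2 ∧ p2) ⊃ (p2 ∨ p1)) ∧ (p3 ∧ (p3 ∧ p3))) = 1/3 ⊃ 2/3 = 1
¬p2 = ¬1/3 = 0
p1 ∧ ¬p2 = 2/3 ∧ 0 = 0
p3 ∨ p1 = 2/3 ∨ 2/3 = 2/3
p3 ∨ (p3 ∨ p1) = 2/3 ∨ 2/3 = 2/3
(p1 ∧ ¬p2) ∨ (p3 ∨ (p3 ∨ p1)) = 0 ∨ 2/3 = 2/3
p1 ∨ p2 = 2/3 ∨ 1/3 = 2/3
((p1 ∧ ¬p2) ∨ (p3 ∨ (p3 ∨ p1))) ∨ (p1 ∨ p2) = 2/3 ∨ 2/3 = 2/3
(((p3 ∧ p2) ∧ ((p3 ∨ p2) ∨ (p3 ∨ p1))) ⊃ (((p2 ∧ p2) ⊃ (p2 ∨ p1)) ∧ (p3 ∧ (p3 ∧ p3)))) ∧ (((p1 ∧ ¬p2) ∨ (p3 ∨ (p3 ∨ p1))) ∨ (p1 ∨ p2)) = 1 ∧ 2/3 = 2/3
p1 ∨ p3 = 2/3 ∨ 2/3 = 2/3
¬(p1 ∨ p3) = ¬2/3 = 0
p2 ∨ ¬(p1 ∨ p3) = 1/3 ∨ 0 = 1/3
p1 ∨ p2 = 2/3 ∨ 1/3 = 2/3
p1 ∧ (p1 ∨ p2) = 2/3 ∧ 2/3 = 2/3
¬(p1 ∧ (p1 ∨ p2)) = ¬2/3 = 0
p1 ∨ p2 = 2/3 ∨ 1/3 = 2/3
¬(p1 ∨ p2) = ¬2/3 = 0
¬¬(p1 ∨ p2) = ¬0 = 1
¬(p1 ∧ (p1 ∨ p2)) ∧ ¬¬(p1 ∨ p2) = 0 ∧ 1 = 0
(p2 ∨ ¬(p1 ∨ p3)) ∧ (¬(p1 ∧ (p1 ∨ p2)) ∧ ¬¬(p1 ∨ p2)) = 1/3 ∧ 0 = 0
((((p3 ∧ p2) ∧ ((p3 ∨ p2) ∨ (p3 ∨ p1))) ⊃ (((p2 ∧ p2) ⊃ (p2 ∨ p1)) ∧ (p3 ∧ (p3 ∧ p3)))) ∧ (((p1 ∧ ¬p2) ∨ (p3 ∨ (p3 ∨ p1))) ∨ (p1 ∨ p2))) ∨ ((p2 ∨ ¬(p1 ∨ p3)) ∧ (¬(p1 ∧ (p1 ∨ p2)) ∧ ¬¬(p1 ∨ p2))) = 2/3 ∨ 0 = 2/3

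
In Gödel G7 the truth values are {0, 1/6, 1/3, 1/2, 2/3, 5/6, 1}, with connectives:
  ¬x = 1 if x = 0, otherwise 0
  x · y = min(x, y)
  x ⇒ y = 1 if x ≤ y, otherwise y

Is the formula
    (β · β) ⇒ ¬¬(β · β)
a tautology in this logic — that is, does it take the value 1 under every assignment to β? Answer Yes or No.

Yes

β = 0 ↦ 1
β = 1/6 ↦ 1
β = 1/3 ↦ 1
β = 1/2 ↦ 1
β = 2/3 ↦ 1
β = 5/6 ↦ 1
β = 1 ↦ 1
Every assignment gives a value ≥ 1.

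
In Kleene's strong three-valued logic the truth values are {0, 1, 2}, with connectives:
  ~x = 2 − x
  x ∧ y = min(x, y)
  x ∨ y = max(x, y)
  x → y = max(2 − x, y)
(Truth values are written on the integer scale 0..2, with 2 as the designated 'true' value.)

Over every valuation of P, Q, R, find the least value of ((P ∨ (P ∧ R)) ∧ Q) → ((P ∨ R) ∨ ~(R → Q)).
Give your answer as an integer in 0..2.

1

Take P = 1, Q = 1, R = 0:
P ∧ R = 1 ∧ 0 = 0
P ∨ (P ∧ R) = 1 ∨ 0 = 1
(P ∨ (P ∧ R)) ∧ Q = 1 ∧ 1 = 1
P ∨ R = 1 ∨ 0 = 1
R → Q = 0 → 1 = 2
~(R → Q) = ~2 = 0
(P ∨ R) ∨ ~(R → Q) = 1 ∨ 0 = 1
((P ∨ (P ∧ R)) ∧ Q) → ((P ∨ R) ∨ ~(R → Q)) = 1 → 1 = 1
No assignment yields a value below 1, so this is the minimum.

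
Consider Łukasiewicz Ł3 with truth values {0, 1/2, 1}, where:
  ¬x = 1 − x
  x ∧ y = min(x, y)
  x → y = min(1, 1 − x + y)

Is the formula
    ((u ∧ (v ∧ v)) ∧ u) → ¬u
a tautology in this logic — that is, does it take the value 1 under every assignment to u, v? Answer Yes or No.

Counterexample: take u = 1, v = 1/2.
v ∧ v = 1/2 ∧ 1/2 = 1/2
u ∧ (v ∧ v) = 1 ∧ 1/2 = 1/2
(u ∧ (v ∧ v)) ∧ u = 1/2 ∧ 1 = 1/2
¬u = ¬1 = 0
((u ∧ (v ∧ v)) ∧ u) → ¬u = 1/2 → 0 = 1/2
This gives 1/2 ≠ 1.

No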